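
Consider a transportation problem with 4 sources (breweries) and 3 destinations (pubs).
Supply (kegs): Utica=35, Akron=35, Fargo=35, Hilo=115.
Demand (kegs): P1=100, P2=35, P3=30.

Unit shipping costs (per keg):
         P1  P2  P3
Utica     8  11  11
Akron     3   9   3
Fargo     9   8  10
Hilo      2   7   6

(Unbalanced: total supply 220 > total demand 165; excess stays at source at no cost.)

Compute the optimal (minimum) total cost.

An optimal shipping plan:
  Akron->P3: 30 × 3 = 90
  Fargo->P2: 20 × 8 = 160
  Hilo->P1: 100 × 2 = 200
  Hilo->P2: 15 × 7 = 105
Total = 90 + 160 + 200 + 105 = 555.
(Supply check: Utica ships 0; Akron ships 30; Fargo ships 20; Hilo ships 115.)

555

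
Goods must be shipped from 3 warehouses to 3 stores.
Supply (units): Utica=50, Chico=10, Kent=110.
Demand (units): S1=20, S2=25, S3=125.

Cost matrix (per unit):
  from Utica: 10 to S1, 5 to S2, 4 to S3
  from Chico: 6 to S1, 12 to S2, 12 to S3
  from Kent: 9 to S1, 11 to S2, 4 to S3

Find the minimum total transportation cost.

775

An optimal shipping plan:
  Utica to S2: 25 × 5 = 125
  Utica to S3: 25 × 4 = 100
  Chico to S1: 10 × 6 = 60
  Kent to S1: 10 × 9 = 90
  Kent to S3: 100 × 4 = 400
Total = 125 + 100 + 60 + 90 + 400 = 775.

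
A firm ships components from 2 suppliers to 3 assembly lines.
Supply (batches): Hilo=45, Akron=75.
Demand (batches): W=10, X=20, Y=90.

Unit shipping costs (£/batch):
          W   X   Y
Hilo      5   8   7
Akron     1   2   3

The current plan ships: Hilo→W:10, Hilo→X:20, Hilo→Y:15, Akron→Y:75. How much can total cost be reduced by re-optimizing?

Current plan cost = 10·5 + 20·8 + 15·7 + 75·3 = £540.
Optimal plan:
  Hilo→W: 10 × £5 = £50
  Hilo→Y: 35 × £7 = £245
  Akron→X: 20 × £2 = £40
  Akron→Y: 55 × £3 = £165
Optimal cost = £500.
Saving = 540 − 500 = £40.

40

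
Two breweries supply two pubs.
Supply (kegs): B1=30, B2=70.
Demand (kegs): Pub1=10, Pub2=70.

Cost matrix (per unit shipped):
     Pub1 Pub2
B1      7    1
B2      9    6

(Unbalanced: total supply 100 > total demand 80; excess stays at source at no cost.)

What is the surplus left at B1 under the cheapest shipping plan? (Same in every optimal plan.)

Minimum-cost shipments:
  B1–Pub2: 30 × 1 = 30
  B2–Pub1: 10 × 9 = 90
  B2–Pub2: 40 × 6 = 240
Total cost = 360.
B1 ships 30 of its 30, leaving 0.

0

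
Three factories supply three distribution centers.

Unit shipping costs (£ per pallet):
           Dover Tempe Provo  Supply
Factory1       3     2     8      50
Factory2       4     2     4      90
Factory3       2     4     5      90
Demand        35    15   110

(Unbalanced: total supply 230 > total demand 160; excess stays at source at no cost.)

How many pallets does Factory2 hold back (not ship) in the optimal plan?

0

Minimum-cost shipments:
  Factory1 to Tempe: 15 × £2 = £30
  Factory2 to Provo: 90 × £4 = £360
  Factory3 to Dover: 35 × £2 = £70
  Factory3 to Provo: 20 × £5 = £100
Total cost = £560.
Factory2 ships 90 of its 90, leaving 0.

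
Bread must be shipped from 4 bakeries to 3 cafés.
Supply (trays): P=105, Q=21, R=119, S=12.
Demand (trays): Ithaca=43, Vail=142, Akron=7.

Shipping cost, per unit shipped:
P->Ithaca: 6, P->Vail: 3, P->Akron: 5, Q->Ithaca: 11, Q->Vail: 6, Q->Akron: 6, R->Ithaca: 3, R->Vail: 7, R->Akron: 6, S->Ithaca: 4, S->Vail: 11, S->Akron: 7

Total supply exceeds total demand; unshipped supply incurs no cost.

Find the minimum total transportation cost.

724

A cheapest plan:
  P→Vail: 105 trays
  Q→Vail: 21 trays
  R→Ithaca: 43 trays
  R→Vail: 16 trays
  R→Akron: 7 trays
Total cost = 724.
(Supply check: P ships 105; Q ships 21; R ships 66; S ships 0.)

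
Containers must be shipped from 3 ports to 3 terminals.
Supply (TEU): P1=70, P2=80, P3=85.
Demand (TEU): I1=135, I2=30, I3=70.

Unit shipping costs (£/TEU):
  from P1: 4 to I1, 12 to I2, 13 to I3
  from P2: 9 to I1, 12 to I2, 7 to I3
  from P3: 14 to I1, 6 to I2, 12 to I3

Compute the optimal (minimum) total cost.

One minimum-cost allocation:
  P1->I1: 70 × £4 = £280
  P2->I1: 10 × £9 = £90
  P2->I3: 70 × £7 = £490
  P3->I1: 55 × £14 = £770
  P3->I2: 30 × £6 = £180
Total = 280 + 90 + 490 + 770 + 180 = £1810.
(Supply check: P1 ships 70; P2 ships 80; P3 ships 85.)

1810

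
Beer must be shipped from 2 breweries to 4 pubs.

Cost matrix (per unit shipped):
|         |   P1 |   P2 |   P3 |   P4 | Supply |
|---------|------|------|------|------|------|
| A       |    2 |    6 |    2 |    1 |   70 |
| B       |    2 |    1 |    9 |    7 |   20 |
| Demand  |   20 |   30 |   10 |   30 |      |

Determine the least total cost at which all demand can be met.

Optimal allocation:
  A→P1: 20 × 2 = 40
  A→P2: 10 × 6 = 60
  A→P3: 10 × 2 = 20
  A→P4: 30 × 1 = 30
  B→P2: 20 × 1 = 20
Total = 40 + 60 + 20 + 30 + 20 = 170.
(Supply check: A ships 70; B ships 20.)

170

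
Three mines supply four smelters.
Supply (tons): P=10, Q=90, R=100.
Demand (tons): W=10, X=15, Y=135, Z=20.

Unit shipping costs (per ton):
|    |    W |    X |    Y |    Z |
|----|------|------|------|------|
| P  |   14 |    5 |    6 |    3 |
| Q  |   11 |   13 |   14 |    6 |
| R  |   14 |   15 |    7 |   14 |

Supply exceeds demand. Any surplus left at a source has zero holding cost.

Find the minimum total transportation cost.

1535

One minimum-cost allocation:
  P→Y: 10 tons
  Q→W: 10 tons
  Q→X: 15 tons
  Q→Y: 25 tons
  Q→Z: 20 tons
  R→Y: 100 tons
Total cost = 1535.
(Supply check: P ships 10; Q ships 70; R ships 100.)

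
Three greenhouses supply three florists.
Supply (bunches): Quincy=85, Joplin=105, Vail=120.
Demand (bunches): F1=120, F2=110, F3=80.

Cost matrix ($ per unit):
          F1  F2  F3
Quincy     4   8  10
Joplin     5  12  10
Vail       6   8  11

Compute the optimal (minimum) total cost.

2205

A cheapest plan:
  Quincy→F1: 85 × $4 = $340
  Joplin→F1: 25 × $5 = $125
  Joplin→F3: 80 × $10 = $800
  Vail→F1: 10 × $6 = $60
  Vail→F2: 110 × $8 = $880
Total = 340 + 125 + 800 + 60 + 880 = $2205.
(Supply check: Quincy ships 85; Joplin ships 105; Vail ships 120.)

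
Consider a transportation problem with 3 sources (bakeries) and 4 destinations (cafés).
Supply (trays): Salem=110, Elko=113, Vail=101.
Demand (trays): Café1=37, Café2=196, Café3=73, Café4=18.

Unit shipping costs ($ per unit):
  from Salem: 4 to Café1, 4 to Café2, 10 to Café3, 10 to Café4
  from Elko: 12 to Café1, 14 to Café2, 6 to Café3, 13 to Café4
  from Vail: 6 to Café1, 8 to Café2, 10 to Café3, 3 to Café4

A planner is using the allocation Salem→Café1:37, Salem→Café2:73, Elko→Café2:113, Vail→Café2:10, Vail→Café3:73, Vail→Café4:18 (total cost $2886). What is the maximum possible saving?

Current plan cost = 37·4 + 73·4 + 113·14 + 10·8 + 73·10 + 18·3 = $2886.
Optimal plan:
  Salem to Café2: 110 × $4 = $440
  Elko to Café2: 40 × $14 = $560
  Elko to Café3: 73 × $6 = $438
  Vail to Café1: 37 × $6 = $222
  Vail to Café2: 46 × $8 = $368
  Vail to Café4: 18 × $3 = $54
Optimal cost = $2082.
Saving = 2886 − 2082 = $804.

804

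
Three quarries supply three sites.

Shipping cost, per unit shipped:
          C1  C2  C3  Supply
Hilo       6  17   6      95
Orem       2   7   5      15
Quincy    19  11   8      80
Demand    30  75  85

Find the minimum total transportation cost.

1465

Optimal allocation:
  Hilo to C1: 15 × 6 = 90
  Hilo to C3: 80 × 6 = 480
  Orem to C1: 15 × 2 = 30
  Quincy to C2: 75 × 11 = 825
  Quincy to C3: 5 × 8 = 40
Total = 90 + 480 + 30 + 825 + 40 = 1465.
(Supply check: Hilo ships 95; Orem ships 15; Quincy ships 80.)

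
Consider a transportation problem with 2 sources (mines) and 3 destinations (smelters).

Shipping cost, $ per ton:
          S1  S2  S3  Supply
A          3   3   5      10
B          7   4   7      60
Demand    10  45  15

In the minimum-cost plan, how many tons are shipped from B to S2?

Optimal shipments:
  A->S1: 10 × $3 = $30
  B->S2: 45 × $4 = $180
  B->S3: 15 × $7 = $105
Total cost = $315.
So B→S2 carries 45 tons.

45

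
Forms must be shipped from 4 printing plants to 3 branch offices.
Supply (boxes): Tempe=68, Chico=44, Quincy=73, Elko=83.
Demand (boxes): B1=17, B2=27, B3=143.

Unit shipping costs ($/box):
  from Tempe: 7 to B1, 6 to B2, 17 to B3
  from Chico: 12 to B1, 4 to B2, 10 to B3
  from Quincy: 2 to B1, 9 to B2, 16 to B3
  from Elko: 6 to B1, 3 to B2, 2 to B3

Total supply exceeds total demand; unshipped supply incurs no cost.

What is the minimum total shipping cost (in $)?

1058

One minimum-cost allocation:
  Tempe to B2: 27 × $6 = $162
  Chico to B3: 44 × $10 = $440
  Quincy to B1: 17 × $2 = $34
  Quincy to B3: 16 × $16 = $256
  Elko to B3: 83 × $2 = $166
Total = 162 + 440 + 34 + 256 + 166 = $1058.
(Supply check: Tempe ships 27; Chico ships 44; Quincy ships 33; Elko ships 83.)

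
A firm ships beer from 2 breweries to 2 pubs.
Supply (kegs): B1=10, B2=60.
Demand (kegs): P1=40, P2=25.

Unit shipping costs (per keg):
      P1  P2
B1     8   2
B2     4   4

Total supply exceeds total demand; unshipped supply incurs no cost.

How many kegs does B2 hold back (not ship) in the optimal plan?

5

Minimum-cost shipments:
  B1→P2: 10 × 2 = 20
  B2→P1: 40 × 4 = 160
  B2→P2: 15 × 4 = 60
Total cost = 240.
B2 ships 55 of its 60, leaving 5.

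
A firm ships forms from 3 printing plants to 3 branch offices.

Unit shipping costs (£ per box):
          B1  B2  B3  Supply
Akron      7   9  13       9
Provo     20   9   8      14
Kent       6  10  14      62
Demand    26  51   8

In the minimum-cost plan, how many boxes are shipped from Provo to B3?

8

Optimal shipments:
  Akron->B2: 9 × £9 = £81
  Provo->B2: 6 × £9 = £54
  Provo->B3: 8 × £8 = £64
  Kent->B1: 26 × £6 = £156
  Kent->B2: 36 × £10 = £360
Total cost = £715.
So Provo→B3 carries 8 boxes.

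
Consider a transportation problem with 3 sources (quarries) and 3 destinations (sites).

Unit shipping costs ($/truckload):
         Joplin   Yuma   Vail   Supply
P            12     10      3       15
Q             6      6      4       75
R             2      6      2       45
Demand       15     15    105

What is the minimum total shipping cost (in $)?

465

A cheapest plan:
  P–Vail: 15 × $3 = $45
  Q–Yuma: 15 × $6 = $90
  Q–Vail: 60 × $4 = $240
  R–Joplin: 15 × $2 = $30
  R–Vail: 30 × $2 = $60
Total = 45 + 90 + 240 + 30 + 60 = $465.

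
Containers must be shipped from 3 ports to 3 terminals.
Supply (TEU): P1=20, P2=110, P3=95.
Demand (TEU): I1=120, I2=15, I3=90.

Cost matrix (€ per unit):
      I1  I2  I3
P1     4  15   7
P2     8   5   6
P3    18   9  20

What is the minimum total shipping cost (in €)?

An optimal shipping plan:
  P1→I1: 20 TEU
  P2→I1: 20 TEU
  P2→I3: 90 TEU
  P3→I1: 80 TEU
  P3→I2: 15 TEU
Total cost = €2355.
(Supply check: P1 ships 20; P2 ships 110; P3 ships 95.)

2355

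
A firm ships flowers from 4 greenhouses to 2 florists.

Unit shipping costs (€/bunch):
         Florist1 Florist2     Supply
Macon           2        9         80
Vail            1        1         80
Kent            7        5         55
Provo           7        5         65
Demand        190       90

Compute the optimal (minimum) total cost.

900

An optimal shipping plan:
  Macon→Florist1: 80 × €2 = €160
  Vail→Florist1: 80 × €1 = €80
  Kent→Florist1: 30 × €7 = €210
  Kent→Florist2: 25 × €5 = €125
  Provo→Florist2: 65 × €5 = €325
Total = 160 + 80 + 210 + 125 + 325 = €900.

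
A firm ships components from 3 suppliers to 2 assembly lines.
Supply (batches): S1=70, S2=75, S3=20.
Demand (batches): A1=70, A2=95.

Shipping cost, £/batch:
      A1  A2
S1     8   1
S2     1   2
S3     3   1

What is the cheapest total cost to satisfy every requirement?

170

A cheapest plan:
  S1→A2: 70 × £1 = £70
  S2→A1: 70 × £1 = £70
  S2→A2: 5 × £2 = £10
  S3→A2: 20 × £1 = £20
Total = 70 + 70 + 10 + 20 = £170.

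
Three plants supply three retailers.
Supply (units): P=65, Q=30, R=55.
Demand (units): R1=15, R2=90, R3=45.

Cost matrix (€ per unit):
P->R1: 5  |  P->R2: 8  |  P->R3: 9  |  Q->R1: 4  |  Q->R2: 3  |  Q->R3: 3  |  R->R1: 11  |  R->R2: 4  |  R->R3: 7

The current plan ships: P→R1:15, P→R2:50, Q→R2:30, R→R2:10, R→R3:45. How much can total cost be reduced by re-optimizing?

120

Current plan cost = 15·5 + 50·8 + 30·3 + 10·4 + 45·7 = €920.
Optimal plan:
  P to R1: 15 units
  P to R2: 35 units
  P to R3: 15 units
  Q to R3: 30 units
  R to R2: 55 units
Optimal cost = €800.
Saving = 920 − 800 = €120.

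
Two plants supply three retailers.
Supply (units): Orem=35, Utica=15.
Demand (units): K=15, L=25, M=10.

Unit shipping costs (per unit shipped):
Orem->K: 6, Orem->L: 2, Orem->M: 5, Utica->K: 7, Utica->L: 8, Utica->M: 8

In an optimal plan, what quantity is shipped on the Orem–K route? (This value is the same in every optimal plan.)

Solving gives:
  Orem->L: 25 units
  Orem->M: 10 units
  Utica->K: 15 units
Total cost = 205.
The route Orem→K is not used.

0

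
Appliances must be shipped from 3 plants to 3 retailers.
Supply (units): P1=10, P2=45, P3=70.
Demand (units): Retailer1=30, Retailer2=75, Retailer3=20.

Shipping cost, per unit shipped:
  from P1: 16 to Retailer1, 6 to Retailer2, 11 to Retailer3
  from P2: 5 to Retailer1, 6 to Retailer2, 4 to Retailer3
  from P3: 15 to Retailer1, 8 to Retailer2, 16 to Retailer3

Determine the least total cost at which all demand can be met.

855

A cheapest plan:
  P1→Retailer2: 5 × 6 = 30
  P1→Retailer3: 5 × 11 = 55
  P2→Retailer1: 30 × 5 = 150
  P2→Retailer3: 15 × 4 = 60
  P3→Retailer2: 70 × 8 = 560
Total = 30 + 55 + 150 + 60 + 560 = 855.
(Supply check: P1 ships 10; P2 ships 45; P3 ships 70.)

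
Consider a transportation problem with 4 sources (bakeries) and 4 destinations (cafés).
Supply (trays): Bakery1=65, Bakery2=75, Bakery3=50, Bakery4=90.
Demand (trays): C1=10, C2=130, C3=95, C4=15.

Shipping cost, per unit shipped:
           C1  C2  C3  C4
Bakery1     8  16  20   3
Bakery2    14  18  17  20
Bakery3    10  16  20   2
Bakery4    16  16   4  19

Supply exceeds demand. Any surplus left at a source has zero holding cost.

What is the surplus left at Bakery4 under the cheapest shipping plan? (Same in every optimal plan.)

0

An optimal plan:
  Bakery1→C1: 10 × 8 = 80
  Bakery1→C2: 55 × 16 = 880
  Bakery2→C2: 40 × 18 = 720
  Bakery2→C3: 5 × 17 = 85
  Bakery3→C2: 35 × 16 = 560
  Bakery3→C4: 15 × 2 = 30
  Bakery4→C3: 90 × 4 = 360
Total cost = 2715.
Bakery4 ships 90 of its 90, leaving 0.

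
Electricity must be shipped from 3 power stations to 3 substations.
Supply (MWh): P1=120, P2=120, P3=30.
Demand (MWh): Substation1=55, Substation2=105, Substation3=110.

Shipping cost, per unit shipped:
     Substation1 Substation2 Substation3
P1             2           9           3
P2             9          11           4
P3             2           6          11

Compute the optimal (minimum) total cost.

One minimum-cost allocation:
  P1–Substation1: 55 × 2 = 110
  P1–Substation2: 65 × 9 = 585
  P2–Substation2: 10 × 11 = 110
  P2–Substation3: 110 × 4 = 440
  P3–Substation2: 30 × 6 = 180
Total = 110 + 585 + 110 + 440 + 180 = 1425.

1425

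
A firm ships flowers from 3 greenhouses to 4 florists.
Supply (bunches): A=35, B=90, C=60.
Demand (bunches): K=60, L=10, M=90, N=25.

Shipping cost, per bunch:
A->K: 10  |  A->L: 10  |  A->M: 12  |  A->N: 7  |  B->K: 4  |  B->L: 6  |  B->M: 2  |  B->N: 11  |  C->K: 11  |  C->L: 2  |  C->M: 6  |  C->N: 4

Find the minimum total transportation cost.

A cheapest plan:
  A→K: 35 × 10 = 350
  B→K: 25 × 4 = 100
  B→M: 65 × 2 = 130
  C→L: 10 × 2 = 20
  C→M: 25 × 6 = 150
  C→N: 25 × 4 = 100
Total = 350 + 100 + 130 + 20 + 150 + 100 = 850.

850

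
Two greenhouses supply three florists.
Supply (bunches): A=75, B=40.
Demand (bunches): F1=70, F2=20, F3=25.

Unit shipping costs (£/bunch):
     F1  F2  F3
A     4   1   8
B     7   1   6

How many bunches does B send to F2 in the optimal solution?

The minimum-cost plan:
  A–F1: 70 × £4 = £280
  A–F2: 5 × £1 = £5
  B–F2: 15 × £1 = £15
  B–F3: 25 × £6 = £150
Total cost = £450.
So B→F2 carries 15 bunches.

15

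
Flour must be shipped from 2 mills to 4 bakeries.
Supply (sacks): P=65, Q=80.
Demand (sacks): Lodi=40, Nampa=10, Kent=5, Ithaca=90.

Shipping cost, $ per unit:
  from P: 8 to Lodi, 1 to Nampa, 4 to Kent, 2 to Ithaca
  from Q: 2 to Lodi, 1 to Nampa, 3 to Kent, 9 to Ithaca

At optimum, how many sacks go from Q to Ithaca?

Solving gives:
  P→Ithaca: 65 × $2 = $130
  Q→Lodi: 40 × $2 = $80
  Q→Nampa: 10 × $1 = $10
  Q→Kent: 5 × $3 = $15
  Q→Ithaca: 25 × $9 = $225
Total cost = $460.
So Q→Ithaca carries 25 sacks.

25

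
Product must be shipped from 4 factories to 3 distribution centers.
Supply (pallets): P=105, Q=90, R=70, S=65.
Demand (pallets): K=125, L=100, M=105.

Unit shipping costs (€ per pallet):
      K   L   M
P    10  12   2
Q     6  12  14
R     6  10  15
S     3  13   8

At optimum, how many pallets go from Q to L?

30

Solving gives:
  P→M: 105 pallets
  Q→K: 60 pallets
  Q→L: 30 pallets
  R→L: 70 pallets
  S→K: 65 pallets
Total cost = €1825.
So Q→L carries 30 pallets.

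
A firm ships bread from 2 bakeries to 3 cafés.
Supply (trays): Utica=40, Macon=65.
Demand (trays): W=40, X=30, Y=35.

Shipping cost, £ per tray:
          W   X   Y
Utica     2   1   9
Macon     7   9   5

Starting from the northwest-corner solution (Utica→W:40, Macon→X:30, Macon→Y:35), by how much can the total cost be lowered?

90

Current plan cost = 40·2 + 30·9 + 35·5 = £525.
Optimal plan:
  Utica→W: 10 trays
  Utica→X: 30 trays
  Macon→W: 30 trays
  Macon→Y: 35 trays
Optimal cost = £435.
Saving = 525 − 435 = £90.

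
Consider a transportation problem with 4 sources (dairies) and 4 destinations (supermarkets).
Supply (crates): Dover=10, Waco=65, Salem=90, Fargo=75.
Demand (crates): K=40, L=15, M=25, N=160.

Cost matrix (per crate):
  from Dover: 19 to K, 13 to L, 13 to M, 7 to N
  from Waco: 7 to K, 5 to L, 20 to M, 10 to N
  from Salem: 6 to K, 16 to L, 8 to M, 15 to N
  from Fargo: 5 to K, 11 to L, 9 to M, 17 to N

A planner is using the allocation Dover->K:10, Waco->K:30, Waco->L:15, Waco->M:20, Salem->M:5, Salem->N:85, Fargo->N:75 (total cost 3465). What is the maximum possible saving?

885

Current plan cost = 10·19 + 30·7 + 15·5 + 20·20 + 5·8 + 85·15 + 75·17 = 3465.
Optimal plan:
  Dover->N: 10 × 7 = 70
  Waco->N: 65 × 10 = 650
  Salem->M: 5 × 8 = 40
  Salem->N: 85 × 15 = 1275
  Fargo->K: 40 × 5 = 200
  Fargo->L: 15 × 11 = 165
  Fargo->M: 20 × 9 = 180
Optimal cost = 2580.
Saving = 3465 − 2580 = 885.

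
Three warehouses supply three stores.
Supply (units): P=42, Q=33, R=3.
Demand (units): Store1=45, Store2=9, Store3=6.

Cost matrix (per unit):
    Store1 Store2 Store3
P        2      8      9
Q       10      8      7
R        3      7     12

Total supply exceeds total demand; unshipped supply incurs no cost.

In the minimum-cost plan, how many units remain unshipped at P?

Minimum-cost shipments:
  P to Store1: 42 × 2 = 84
  Q to Store2: 9 × 8 = 72
  Q to Store3: 6 × 7 = 42
  R to Store1: 3 × 3 = 9
Total cost = 207.
P ships 42 of its 42, leaving 0.

0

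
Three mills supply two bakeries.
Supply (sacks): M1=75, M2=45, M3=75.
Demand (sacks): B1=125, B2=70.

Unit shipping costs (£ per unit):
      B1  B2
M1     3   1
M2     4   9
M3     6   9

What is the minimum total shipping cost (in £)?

715

An optimal shipping plan:
  M1->B1: 5 × £3 = £15
  M1->B2: 70 × £1 = £70
  M2->B1: 45 × £4 = £180
  M3->B1: 75 × £6 = £450
Total = 15 + 70 + 180 + 450 = £715.
(Supply check: M1 ships 75; M2 ships 45; M3 ships 75.)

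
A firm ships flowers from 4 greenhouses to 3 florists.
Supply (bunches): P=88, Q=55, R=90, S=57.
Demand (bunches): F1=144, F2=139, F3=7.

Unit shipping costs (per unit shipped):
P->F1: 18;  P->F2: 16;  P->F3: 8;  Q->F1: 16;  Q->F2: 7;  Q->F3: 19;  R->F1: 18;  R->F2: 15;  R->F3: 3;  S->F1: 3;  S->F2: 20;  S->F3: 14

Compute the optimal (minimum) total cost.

3404

An optimal shipping plan:
  P->F1: 87 × 18 = 1566
  P->F2: 1 × 16 = 16
  Q->F2: 55 × 7 = 385
  R->F2: 83 × 15 = 1245
  R->F3: 7 × 3 = 21
  S->F1: 57 × 3 = 171
Total = 1566 + 16 + 385 + 1245 + 21 + 171 = 3404.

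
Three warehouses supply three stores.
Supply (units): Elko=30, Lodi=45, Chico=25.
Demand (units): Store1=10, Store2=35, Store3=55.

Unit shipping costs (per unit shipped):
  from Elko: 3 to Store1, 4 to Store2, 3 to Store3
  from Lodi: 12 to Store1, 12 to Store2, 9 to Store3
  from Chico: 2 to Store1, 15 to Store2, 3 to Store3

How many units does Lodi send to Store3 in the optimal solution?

40

Solving gives:
  Elko->Store2: 30 × 4 = 120
  Lodi->Store2: 5 × 12 = 60
  Lodi->Store3: 40 × 9 = 360
  Chico->Store1: 10 × 2 = 20
  Chico->Store3: 15 × 3 = 45
Total cost = 605.
So Lodi→Store3 carries 40 units.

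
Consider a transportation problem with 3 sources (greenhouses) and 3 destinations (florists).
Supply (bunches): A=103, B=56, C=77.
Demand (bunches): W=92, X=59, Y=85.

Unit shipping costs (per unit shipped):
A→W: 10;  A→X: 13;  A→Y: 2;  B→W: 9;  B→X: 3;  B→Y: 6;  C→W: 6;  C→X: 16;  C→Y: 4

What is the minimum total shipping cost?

989

An optimal shipping plan:
  A->W: 15 bunches
  A->X: 3 bunches
  A->Y: 85 bunches
  B->X: 56 bunches
  C->W: 77 bunches
Total cost = 989.
(Supply check: A ships 103; B ships 56; C ships 77.)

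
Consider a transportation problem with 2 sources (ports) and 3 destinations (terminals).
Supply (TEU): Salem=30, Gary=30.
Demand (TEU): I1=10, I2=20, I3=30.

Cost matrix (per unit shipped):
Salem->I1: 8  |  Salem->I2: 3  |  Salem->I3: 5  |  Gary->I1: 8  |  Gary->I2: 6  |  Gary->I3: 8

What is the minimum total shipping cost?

One minimum-cost allocation:
  Salem–I2: 20 × 3 = 60
  Salem–I3: 10 × 5 = 50
  Gary–I1: 10 × 8 = 80
  Gary–I3: 20 × 8 = 160
Total = 60 + 50 + 80 + 160 = 350.

350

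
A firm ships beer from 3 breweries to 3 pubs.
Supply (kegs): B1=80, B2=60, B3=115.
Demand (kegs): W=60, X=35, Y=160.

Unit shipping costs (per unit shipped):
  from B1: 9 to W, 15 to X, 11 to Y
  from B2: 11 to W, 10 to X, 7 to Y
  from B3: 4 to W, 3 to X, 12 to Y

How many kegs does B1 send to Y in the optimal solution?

The minimum-cost plan:
  B1 to Y: 80 × 11 = 880
  B2 to Y: 60 × 7 = 420
  B3 to W: 60 × 4 = 240
  B3 to X: 35 × 3 = 105
  B3 to Y: 20 × 12 = 240
Total cost = 1885.
So B1→Y carries 80 kegs.

80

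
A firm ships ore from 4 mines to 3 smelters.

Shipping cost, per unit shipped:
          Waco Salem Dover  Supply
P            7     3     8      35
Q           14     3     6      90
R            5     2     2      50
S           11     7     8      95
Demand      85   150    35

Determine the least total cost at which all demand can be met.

1465

An optimal shipping plan:
  P->Salem: 35 tons
  Q->Salem: 90 tons
  R->Waco: 50 tons
  S->Waco: 35 tons
  S->Salem: 25 tons
  S->Dover: 35 tons
Total cost = 1465.
(Supply check: P ships 35; Q ships 90; R ships 50; S ships 95.)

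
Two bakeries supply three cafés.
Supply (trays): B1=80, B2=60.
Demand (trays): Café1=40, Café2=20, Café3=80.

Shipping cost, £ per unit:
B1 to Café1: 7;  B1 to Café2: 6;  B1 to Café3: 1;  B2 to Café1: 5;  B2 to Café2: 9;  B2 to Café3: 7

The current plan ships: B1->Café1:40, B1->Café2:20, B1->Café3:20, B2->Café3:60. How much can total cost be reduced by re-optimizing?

380

Current plan cost = 40·7 + 20·6 + 20·1 + 60·7 = £840.
Optimal plan:
  B1 to Café3: 80 trays
  B2 to Café1: 40 trays
  B2 to Café2: 20 trays
Optimal cost = £460.
Saving = 840 − 460 = £380.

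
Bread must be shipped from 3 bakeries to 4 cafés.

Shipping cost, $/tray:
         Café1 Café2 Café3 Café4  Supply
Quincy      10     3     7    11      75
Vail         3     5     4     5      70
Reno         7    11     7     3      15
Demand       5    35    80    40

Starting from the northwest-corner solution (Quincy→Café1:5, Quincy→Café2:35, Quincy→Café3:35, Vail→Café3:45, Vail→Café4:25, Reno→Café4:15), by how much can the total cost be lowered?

Current plan cost = 5·10 + 35·3 + 35·7 + 45·4 + 25·5 + 15·3 = $750.
Optimal plan:
  Quincy→Café2: 35 trays
  Quincy→Café3: 40 trays
  Vail→Café1: 5 trays
  Vail→Café3: 40 trays
  Vail→Café4: 25 trays
  Reno→Café4: 15 trays
Optimal cost = $730.
Saving = 750 − 730 = $20.

20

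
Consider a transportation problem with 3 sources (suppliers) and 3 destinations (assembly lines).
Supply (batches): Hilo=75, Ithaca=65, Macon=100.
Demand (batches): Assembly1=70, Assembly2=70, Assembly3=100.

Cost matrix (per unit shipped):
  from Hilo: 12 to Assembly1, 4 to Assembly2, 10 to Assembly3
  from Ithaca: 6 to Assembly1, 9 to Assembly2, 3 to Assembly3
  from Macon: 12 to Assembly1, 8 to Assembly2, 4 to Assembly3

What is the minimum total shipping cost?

Optimal allocation:
  Hilo–Assembly1: 5 × 12 = 60
  Hilo–Assembly2: 70 × 4 = 280
  Ithaca–Assembly1: 65 × 6 = 390
  Macon–Assembly3: 100 × 4 = 400
Total = 60 + 280 + 390 + 400 = 1130.
(Supply check: Hilo ships 75; Ithaca ships 65; Macon ships 100.)

1130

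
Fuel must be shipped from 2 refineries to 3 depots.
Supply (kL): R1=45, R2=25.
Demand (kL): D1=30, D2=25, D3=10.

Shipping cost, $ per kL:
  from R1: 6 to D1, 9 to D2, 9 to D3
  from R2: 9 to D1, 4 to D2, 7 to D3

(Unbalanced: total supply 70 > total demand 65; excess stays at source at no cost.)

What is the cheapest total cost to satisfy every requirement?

Optimal allocation:
  R1->D1: 30 × $6 = $180
  R1->D3: 10 × $9 = $90
  R2->D2: 25 × $4 = $100
Total = 180 + 90 + 100 = $370.

370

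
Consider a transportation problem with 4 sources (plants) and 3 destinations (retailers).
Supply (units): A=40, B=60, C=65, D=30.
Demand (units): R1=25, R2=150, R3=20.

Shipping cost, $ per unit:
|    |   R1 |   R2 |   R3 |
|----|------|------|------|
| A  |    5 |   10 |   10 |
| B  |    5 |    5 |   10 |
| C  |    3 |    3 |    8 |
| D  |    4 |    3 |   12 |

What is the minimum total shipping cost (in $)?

885

Optimal allocation:
  A to R1: 20 × $5 = $100
  A to R3: 20 × $10 = $200
  B to R2: 60 × $5 = $300
  C to R1: 5 × $3 = $15
  C to R2: 60 × $3 = $180
  D to R2: 30 × $3 = $90
Total = 100 + 200 + 300 + 15 + 180 + 90 = $885.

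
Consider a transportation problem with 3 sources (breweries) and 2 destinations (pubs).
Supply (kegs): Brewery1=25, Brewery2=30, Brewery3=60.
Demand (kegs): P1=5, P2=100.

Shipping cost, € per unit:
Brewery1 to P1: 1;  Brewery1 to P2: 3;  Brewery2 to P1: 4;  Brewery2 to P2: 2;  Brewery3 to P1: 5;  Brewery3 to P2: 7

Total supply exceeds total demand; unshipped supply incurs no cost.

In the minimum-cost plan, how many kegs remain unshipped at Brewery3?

An optimal plan:
  Brewery1 to P2: 25 kegs
  Brewery2 to P2: 30 kegs
  Brewery3 to P1: 5 kegs
  Brewery3 to P2: 45 kegs
Total cost = €475.
Brewery3 ships 50 of its 60, leaving 10.

10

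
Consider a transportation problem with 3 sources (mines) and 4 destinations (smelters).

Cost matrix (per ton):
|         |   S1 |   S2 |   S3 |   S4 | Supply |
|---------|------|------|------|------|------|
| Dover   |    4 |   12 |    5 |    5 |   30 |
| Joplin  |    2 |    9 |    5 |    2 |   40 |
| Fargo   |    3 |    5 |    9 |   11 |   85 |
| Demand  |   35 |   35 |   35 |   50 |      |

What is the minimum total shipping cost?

645

Optimal allocation:
  Dover->S3: 20 tons
  Dover->S4: 10 tons
  Joplin->S4: 40 tons
  Fargo->S1: 35 tons
  Fargo->S2: 35 tons
  Fargo->S3: 15 tons
Total cost = 645.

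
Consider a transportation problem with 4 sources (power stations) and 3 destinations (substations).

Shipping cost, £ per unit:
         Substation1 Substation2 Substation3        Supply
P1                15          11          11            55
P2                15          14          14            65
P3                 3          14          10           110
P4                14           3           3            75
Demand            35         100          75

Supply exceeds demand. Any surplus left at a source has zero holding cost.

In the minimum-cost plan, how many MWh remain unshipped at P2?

65

Minimum-cost shipments:
  P1->Substation2: 25 MWh
  P3->Substation1: 35 MWh
  P3->Substation3: 75 MWh
  P4->Substation2: 75 MWh
Total cost = £1355.
P2 ships 0 of its 65, leaving 65.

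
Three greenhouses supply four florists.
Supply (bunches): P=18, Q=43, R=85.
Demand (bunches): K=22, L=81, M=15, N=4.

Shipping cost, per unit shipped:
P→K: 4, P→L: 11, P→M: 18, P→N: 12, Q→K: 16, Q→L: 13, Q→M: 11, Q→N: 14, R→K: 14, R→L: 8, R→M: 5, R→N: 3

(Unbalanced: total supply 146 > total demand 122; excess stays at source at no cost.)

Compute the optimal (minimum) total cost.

An optimal shipping plan:
  P→K: 18 × 4 = 72
  Q→K: 4 × 16 = 64
  Q→L: 15 × 13 = 195
  R→L: 66 × 8 = 528
  R→M: 15 × 5 = 75
  R→N: 4 × 3 = 12
Total = 72 + 64 + 195 + 528 + 75 + 12 = 946.

946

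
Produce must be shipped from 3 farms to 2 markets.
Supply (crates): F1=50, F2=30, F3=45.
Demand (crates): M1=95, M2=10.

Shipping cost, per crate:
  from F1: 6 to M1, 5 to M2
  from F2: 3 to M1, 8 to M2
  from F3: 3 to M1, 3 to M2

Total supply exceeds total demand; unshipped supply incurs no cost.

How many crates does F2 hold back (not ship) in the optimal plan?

An optimal plan:
  F1 to M1: 20 × 6 = 120
  F1 to M2: 10 × 5 = 50
  F2 to M1: 30 × 3 = 90
  F3 to M1: 45 × 3 = 135
Total cost = 395.
F2 ships 30 of its 30, leaving 0.

0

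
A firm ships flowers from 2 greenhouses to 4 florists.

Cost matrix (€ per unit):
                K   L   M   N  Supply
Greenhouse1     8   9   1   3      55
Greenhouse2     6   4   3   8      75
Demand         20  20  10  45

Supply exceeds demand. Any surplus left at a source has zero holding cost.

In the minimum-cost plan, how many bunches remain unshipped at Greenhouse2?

35

An optimal plan:
  Greenhouse1–M: 10 × €1 = €10
  Greenhouse1–N: 45 × €3 = €135
  Greenhouse2–K: 20 × €6 = €120
  Greenhouse2–L: 20 × €4 = €80
Total cost = €345.
Greenhouse2 ships 40 of its 75, leaving 35.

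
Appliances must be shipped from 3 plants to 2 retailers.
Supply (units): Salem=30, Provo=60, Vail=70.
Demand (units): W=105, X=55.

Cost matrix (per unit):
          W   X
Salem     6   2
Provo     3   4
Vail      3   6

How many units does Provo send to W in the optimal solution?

35

Solving gives:
  Salem–X: 30 units
  Provo–W: 35 units
  Provo–X: 25 units
  Vail–W: 70 units
Total cost = 475.
So Provo→W carries 35 units.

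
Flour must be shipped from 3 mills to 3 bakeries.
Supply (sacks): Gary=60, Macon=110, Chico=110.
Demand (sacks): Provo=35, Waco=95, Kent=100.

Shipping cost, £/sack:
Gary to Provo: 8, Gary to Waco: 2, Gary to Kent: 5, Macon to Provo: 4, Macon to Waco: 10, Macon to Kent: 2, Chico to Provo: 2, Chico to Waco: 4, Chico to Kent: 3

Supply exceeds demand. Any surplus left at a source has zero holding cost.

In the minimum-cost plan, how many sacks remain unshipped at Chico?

Minimum-cost shipments:
  Gary→Waco: 60 × £2 = £120
  Macon→Kent: 100 × £2 = £200
  Chico→Provo: 35 × £2 = £70
  Chico→Waco: 35 × £4 = £140
Total cost = £530.
Chico ships 70 of its 110, leaving 40.

40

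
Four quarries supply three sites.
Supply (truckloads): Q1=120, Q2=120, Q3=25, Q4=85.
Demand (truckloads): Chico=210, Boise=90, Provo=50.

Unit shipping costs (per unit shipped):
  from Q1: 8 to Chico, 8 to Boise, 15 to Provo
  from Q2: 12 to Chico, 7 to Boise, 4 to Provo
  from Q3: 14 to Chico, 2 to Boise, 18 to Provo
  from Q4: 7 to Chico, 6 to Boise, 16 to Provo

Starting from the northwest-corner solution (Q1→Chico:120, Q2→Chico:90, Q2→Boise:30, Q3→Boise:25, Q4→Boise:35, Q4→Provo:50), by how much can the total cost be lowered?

990

Current plan cost = 120·8 + 90·12 + 30·7 + 25·2 + 35·6 + 50·16 = 3310.
Optimal plan:
  Q1→Chico: 120 × 8 = 960
  Q2→Chico: 5 × 12 = 60
  Q2→Boise: 65 × 7 = 455
  Q2→Provo: 50 × 4 = 200
  Q3→Boise: 25 × 2 = 50
  Q4→Chico: 85 × 7 = 595
Optimal cost = 2320.
Saving = 3310 − 2320 = 990.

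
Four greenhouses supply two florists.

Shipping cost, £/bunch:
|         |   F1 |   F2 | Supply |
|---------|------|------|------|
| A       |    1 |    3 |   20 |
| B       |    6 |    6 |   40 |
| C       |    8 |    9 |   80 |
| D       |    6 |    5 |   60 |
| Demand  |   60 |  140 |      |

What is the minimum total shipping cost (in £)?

A cheapest plan:
  A->F1: 20 bunches
  B->F2: 40 bunches
  C->F1: 40 bunches
  C->F2: 40 bunches
  D->F2: 60 bunches
Total cost = £1240.

1240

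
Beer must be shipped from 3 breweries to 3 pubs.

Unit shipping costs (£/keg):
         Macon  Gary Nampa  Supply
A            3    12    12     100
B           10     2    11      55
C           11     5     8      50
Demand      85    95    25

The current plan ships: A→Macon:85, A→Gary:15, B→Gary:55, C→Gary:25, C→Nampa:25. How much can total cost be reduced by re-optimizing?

45

Current plan cost = 85·3 + 15·12 + 55·2 + 25·5 + 25·8 = £870.
Optimal plan:
  A→Macon: 85 × £3 = £255
  A→Nampa: 15 × £12 = £180
  B→Gary: 55 × £2 = £110
  C→Gary: 40 × £5 = £200
  C→Nampa: 10 × £8 = £80
Optimal cost = £825.
Saving = 870 − 825 = £45.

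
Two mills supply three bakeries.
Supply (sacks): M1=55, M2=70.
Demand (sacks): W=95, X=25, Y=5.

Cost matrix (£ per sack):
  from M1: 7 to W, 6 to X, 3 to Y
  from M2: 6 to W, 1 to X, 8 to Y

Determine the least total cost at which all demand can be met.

One minimum-cost allocation:
  M1->W: 50 × £7 = £350
  M1->Y: 5 × £3 = £15
  M2->W: 45 × £6 = £270
  M2->X: 25 × £1 = £25
Total = 350 + 15 + 270 + 25 = £660.

660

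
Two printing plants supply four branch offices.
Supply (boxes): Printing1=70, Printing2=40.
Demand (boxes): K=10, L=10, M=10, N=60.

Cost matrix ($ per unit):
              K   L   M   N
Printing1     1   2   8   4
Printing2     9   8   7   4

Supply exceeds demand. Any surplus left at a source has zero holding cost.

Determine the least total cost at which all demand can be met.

340

One minimum-cost allocation:
  Printing1 to K: 10 × $1 = $10
  Printing1 to L: 10 × $2 = $20
  Printing1 to N: 30 × $4 = $120
  Printing2 to M: 10 × $7 = $70
  Printing2 to N: 30 × $4 = $120
Total = 10 + 20 + 120 + 70 + 120 = $340.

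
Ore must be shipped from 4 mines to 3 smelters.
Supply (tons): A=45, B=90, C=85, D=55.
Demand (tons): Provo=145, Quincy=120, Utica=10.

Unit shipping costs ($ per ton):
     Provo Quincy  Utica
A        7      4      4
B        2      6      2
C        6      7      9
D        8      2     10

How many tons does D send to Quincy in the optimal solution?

55

The minimum-cost plan:
  A–Quincy: 45 × $4 = $180
  B–Provo: 80 × $2 = $160
  B–Utica: 10 × $2 = $20
  C–Provo: 65 × $6 = $390
  C–Quincy: 20 × $7 = $140
  D–Quincy: 55 × $2 = $110
Total cost = $1000.
So D→Quincy carries 55 tons.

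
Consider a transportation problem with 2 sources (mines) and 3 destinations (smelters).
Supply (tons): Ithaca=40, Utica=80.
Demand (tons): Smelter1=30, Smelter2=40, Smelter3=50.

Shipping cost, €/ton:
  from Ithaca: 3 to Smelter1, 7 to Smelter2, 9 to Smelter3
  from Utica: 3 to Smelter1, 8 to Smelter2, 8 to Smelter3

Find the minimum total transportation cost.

770

One minimum-cost allocation:
  Ithaca->Smelter2: 40 tons
  Utica->Smelter1: 30 tons
  Utica->Smelter3: 50 tons
Total cost = €770.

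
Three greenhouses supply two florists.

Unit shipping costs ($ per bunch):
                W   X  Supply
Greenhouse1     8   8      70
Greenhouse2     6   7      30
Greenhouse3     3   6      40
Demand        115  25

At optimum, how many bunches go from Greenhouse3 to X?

Solving gives:
  Greenhouse1->W: 45 bunches
  Greenhouse1->X: 25 bunches
  Greenhouse2->W: 30 bunches
  Greenhouse3->W: 40 bunches
Total cost = $860.
The route Greenhouse3→X is not used.

0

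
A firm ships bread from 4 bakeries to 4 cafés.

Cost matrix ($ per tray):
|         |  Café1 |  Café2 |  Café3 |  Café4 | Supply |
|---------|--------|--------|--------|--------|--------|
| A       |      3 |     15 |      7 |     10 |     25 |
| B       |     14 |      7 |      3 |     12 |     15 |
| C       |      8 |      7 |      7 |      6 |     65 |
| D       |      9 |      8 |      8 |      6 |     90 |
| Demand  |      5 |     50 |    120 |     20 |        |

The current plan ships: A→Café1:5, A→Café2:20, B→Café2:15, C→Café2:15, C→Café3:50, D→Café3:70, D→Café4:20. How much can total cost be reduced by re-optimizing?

220

Current plan cost = 5·3 + 20·15 + 15·7 + 15·7 + 50·7 + 70·8 + 20·6 = $1555.
Optimal plan:
  A->Café1: 5 × $3 = $15
  A->Café3: 20 × $7 = $140
  B->Café3: 15 × $3 = $45
  C->Café3: 65 × $7 = $455
  D->Café2: 50 × $8 = $400
  D->Café3: 20 × $8 = $160
  D->Café4: 20 × $6 = $120
Optimal cost = $1335.
Saving = 1555 − 1335 = $220.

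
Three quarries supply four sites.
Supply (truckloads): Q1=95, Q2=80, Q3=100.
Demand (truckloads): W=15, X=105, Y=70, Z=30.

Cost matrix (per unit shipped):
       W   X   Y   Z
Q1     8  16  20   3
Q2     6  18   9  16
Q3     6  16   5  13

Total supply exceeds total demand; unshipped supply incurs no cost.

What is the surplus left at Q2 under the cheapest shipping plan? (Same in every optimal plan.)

Minimum-cost shipments:
  Q1->X: 65 × 16 = 1040
  Q1->Z: 30 × 3 = 90
  Q2->W: 15 × 6 = 90
  Q2->X: 10 × 18 = 180
  Q3->X: 30 × 16 = 480
  Q3->Y: 70 × 5 = 350
Total cost = 2230.
Q2 ships 25 of its 80, leaving 55.

55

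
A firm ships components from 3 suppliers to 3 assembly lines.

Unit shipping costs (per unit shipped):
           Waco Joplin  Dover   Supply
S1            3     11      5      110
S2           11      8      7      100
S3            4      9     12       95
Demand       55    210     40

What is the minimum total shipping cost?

An optimal shipping plan:
  S1->Waco: 55 × 3 = 165
  S1->Joplin: 15 × 11 = 165
  S1->Dover: 40 × 5 = 200
  S2->Joplin: 100 × 8 = 800
  S3->Joplin: 95 × 9 = 855
Total = 165 + 165 + 200 + 800 + 855 = 2185.

2185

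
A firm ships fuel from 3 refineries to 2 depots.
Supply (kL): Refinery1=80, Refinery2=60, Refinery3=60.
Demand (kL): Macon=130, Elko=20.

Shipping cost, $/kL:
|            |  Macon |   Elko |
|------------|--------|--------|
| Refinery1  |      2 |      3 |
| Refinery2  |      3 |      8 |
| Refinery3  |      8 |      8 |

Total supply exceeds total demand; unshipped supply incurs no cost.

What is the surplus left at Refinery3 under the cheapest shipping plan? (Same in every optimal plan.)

Minimum-cost shipments:
  Refinery1->Macon: 70 × $2 = $140
  Refinery1->Elko: 10 × $3 = $30
  Refinery2->Macon: 60 × $3 = $180
  Refinery3->Elko: 10 × $8 = $80
Total cost = $430.
Refinery3 ships 10 of its 60, leaving 50.

50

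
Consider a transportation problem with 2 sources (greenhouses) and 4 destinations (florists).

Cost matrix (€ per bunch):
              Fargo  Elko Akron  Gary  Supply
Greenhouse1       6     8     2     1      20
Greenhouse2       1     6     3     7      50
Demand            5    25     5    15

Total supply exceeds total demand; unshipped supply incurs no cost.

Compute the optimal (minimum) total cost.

Optimal allocation:
  Greenhouse1→Akron: 5 × €2 = €10
  Greenhouse1→Gary: 15 × €1 = €15
  Greenhouse2→Fargo: 5 × €1 = €5
  Greenhouse2→Elko: 25 × €6 = €150
Total = 10 + 15 + 5 + 150 = €180.
(Supply check: Greenhouse1 ships 20; Greenhouse2 ships 30.)

180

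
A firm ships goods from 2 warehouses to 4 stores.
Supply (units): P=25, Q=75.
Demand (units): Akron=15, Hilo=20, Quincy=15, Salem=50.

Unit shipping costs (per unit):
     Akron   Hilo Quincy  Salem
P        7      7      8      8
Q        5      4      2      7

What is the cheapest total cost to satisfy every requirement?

One minimum-cost allocation:
  P–Salem: 25 × 8 = 200
  Q–Akron: 15 × 5 = 75
  Q–Hilo: 20 × 4 = 80
  Q–Quincy: 15 × 2 = 30
  Q–Salem: 25 × 7 = 175
Total = 200 + 75 + 80 + 30 + 175 = 560.

560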